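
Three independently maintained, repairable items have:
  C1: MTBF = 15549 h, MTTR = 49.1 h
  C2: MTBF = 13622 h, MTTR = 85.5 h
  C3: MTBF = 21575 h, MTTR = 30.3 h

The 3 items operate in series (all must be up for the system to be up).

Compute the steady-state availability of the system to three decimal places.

A(C1) = MTBF/(MTBF+MTTR) = 15549/(15549+49.1) = 0.996852
A(C2) = MTBF/(MTBF+MTTR) = 13622/(13622+85.5) = 0.993763
A(C3) = MTBF/(MTBF+MTTR) = 21575/(21575+30.3) = 0.998598
Series availability: 0.996852 × 0.993763 × 0.998598 = 0.989

0.989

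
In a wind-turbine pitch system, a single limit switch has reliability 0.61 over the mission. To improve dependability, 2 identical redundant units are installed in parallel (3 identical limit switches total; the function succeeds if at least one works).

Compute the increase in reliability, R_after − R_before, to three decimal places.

R_before = 0.61
R_after = 1 − (1 − 0.61)^3 = 0.941
ΔR = 0.941 − 0.61 = 0.331

0.331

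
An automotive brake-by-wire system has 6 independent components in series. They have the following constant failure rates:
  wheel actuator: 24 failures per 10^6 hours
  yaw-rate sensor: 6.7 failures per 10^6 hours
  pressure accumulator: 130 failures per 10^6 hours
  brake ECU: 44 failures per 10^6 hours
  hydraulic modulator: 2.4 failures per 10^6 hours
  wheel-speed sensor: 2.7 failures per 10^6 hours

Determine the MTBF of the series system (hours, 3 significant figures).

Series of exponential components: λ_sys = Σ λ_i
λ_sys = 0.000024 + 0.0000067 + 0.00013 + 0.000044 + 0.0000024 + 0.0000027 = 2.0980e-04 /h
MTBF = 1 / λ_sys = 4770 h

4770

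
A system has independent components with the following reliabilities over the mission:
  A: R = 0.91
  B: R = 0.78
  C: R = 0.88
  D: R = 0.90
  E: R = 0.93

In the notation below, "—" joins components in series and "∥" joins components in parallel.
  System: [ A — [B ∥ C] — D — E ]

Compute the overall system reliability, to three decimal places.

Parallel (B and C): 1 − (1 − 0.78000)(1 − 0.88000) = 0.97360
Series (A, [0.97360], D, and E): 0.91000 × 0.97360 × 0.90000 × 0.93000 = 0.742

0.742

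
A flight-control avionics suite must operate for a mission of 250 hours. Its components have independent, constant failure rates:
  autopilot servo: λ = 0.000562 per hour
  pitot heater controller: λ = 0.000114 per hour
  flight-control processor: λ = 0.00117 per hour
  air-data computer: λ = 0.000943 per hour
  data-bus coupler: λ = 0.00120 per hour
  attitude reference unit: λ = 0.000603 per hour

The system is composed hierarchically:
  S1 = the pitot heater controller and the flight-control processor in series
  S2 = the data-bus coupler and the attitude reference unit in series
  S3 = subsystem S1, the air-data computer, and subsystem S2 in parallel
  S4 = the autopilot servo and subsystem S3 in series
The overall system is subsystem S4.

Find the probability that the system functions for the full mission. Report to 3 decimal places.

R(autopilot servo) = exp(−0.000562 × 250) = 0.86892
R(pitot heater controller) = exp(−0.000114 × 250) = 0.97190
R(flight-control processor) = exp(−0.00117 × 250) = 0.74640
R(air-data computer) = exp(−0.000943 × 250) = 0.78998
R(data-bus coupler) = exp(−0.00120 × 250) = 0.74082
R(attitude reference unit) = exp(−0.000603 × 250) = 0.86006
Series (pitot heater controller and flight-control processor): 0.97190 × 0.74640 = 0.72543
Series (data-bus coupler and attitude reference unit): 0.74082 × 0.86006 = 0.63715
Parallel ([0.72543], air-data computer, and [0.63715]): 1 − (1 − 0.72543)(1 − 0.78998)(1 − 0.63715) = 0.97908
Series (autopilot servo and [0.97908]): 0.86892 × 0.97908 = 0.851

0.851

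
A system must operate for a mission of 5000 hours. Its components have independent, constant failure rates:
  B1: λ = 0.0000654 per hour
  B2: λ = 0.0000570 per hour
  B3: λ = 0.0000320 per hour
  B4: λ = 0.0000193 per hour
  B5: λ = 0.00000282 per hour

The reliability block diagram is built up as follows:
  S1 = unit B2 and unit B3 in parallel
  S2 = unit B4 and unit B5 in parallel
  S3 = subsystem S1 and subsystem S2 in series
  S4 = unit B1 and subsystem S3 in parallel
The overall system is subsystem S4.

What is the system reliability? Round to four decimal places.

0.9894

R(B1) = exp(−0.0000654 × 5000) = 0.721084
R(B2) = exp(−0.0000570 × 5000) = 0.752014
R(B3) = exp(−0.0000320 × 5000) = 0.852144
R(B4) = exp(−0.0000193 × 5000) = 0.908010
R(B5) = exp(−0.00000282 × 5000) = 0.985999
Parallel (B2 and B3): 1 − (1 − 0.752014)(1 − 0.852144) = 0.963334
Parallel (B4 and B5): 1 − (1 − 0.908010)(1 − 0.985999) = 0.998712
Series ([0.963334] and [0.998712]): 0.963334 × 0.998712 = 0.962093
Parallel (B1 and [0.962093]): 1 − (1 − 0.721084)(1 − 0.962093) = 0.9894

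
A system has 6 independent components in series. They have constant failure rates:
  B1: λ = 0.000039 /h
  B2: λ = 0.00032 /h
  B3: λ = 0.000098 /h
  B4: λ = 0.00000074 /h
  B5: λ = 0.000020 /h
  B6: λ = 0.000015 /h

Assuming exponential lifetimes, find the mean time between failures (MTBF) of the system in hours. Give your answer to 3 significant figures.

Series of exponential components: λ_sys = Σ λ_i
λ_sys = 0.000039 + 0.00032 + 0.000098 + 0.00000074 + 0.000020 + 0.000015 = 4.9274e-04 /h
MTBF = 1 / λ_sys = 2030 h

2030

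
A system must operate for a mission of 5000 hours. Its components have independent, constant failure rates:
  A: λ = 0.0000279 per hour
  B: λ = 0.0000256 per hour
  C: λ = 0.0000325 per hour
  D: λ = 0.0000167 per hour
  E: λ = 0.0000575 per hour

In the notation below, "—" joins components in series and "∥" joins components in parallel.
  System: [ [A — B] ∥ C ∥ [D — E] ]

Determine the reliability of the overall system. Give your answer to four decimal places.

R(A) = exp(−0.0000279 × 5000) = 0.869793
R(B) = exp(−0.0000256 × 5000) = 0.879853
R(C) = exp(−0.0000325 × 5000) = 0.850016
R(D) = exp(−0.0000167 × 5000) = 0.919891
R(E) = exp(−0.0000575 × 5000) = 0.750137
Series (A and B): 0.869793 × 0.879853 = 0.765290
Series (D and E): 0.919891 × 0.750137 = 0.690044
Parallel ([0.765290], C, and [0.690044]): 1 − (1 − 0.765290)(1 − 0.850016)(1 − 0.690044) = 0.9891

0.9891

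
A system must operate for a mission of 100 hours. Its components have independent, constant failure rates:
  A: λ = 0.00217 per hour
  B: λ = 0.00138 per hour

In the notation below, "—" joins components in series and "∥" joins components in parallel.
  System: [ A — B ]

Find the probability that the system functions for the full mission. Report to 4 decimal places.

R(A) = exp(−0.00217 × 100) = 0.804930
R(B) = exp(−0.00138 × 100) = 0.871099
Series (A and B): 0.804930 × 0.871099 = 0.7012

0.7012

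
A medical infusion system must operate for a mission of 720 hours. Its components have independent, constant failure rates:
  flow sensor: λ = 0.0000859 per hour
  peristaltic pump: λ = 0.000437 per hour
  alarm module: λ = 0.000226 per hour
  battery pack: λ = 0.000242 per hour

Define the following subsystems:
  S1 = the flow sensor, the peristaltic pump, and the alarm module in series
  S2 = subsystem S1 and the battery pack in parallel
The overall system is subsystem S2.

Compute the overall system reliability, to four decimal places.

0.9334

R(flow sensor) = exp(−0.0000859 × 720) = 0.940026
R(peristaltic pump) = exp(−0.000437 × 720) = 0.730052
R(alarm module) = exp(−0.000226 × 720) = 0.849829
R(battery pack) = exp(−0.000242 × 720) = 0.840095
Series (flow sensor, peristaltic pump, and alarm module): 0.940026 × 0.730052 × 0.849829 = 0.583210
Parallel ([0.583210] and battery pack): 1 − (1 − 0.583210)(1 − 0.840095) = 0.9334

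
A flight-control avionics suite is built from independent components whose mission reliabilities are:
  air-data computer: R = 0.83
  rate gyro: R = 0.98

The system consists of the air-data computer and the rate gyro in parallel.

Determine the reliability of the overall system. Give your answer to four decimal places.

0.9966

Parallel (air-data computer and rate gyro): 1 − (1 − 0.830000)(1 − 0.980000) = 0.9966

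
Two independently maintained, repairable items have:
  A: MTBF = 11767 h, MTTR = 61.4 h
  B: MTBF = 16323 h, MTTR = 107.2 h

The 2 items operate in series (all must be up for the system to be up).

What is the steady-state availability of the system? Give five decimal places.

A(A) = MTBF/(MTBF+MTTR) = 11767/(11767+61.4) = 0.994809
A(B) = MTBF/(MTBF+MTTR) = 16323/(16323+107.2) = 0.993475
Series availability: 0.994809 × 0.993475 = 0.98832

0.98832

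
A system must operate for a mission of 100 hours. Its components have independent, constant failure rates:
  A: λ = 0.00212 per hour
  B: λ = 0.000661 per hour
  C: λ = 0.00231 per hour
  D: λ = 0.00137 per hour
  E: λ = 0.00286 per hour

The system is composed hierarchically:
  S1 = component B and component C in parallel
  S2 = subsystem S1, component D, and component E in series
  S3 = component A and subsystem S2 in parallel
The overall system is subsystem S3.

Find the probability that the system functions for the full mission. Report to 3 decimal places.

0.932

R(A) = exp(−0.00212 × 100) = 0.80896
R(B) = exp(−0.000661 × 100) = 0.93604
R(C) = exp(−0.00231 × 100) = 0.79374
R(D) = exp(−0.00137 × 100) = 0.87197
R(E) = exp(−0.00286 × 100) = 0.75126
Parallel (B and C): 1 − (1 − 0.93604)(1 − 0.79374) = 0.98681
Series ([0.98681], D, and E): 0.98681 × 0.87197 × 0.75126 = 0.64644
Parallel (A and [0.64644]): 1 − (1 − 0.80896)(1 − 0.64644) = 0.932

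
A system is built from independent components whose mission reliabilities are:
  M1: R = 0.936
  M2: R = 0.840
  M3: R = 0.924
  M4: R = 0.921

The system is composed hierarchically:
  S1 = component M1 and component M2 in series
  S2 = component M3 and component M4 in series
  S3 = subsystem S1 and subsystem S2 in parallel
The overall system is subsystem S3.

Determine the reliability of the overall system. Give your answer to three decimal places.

Series (M1 and M2): 0.93600 × 0.84000 = 0.78624
Series (M3 and M4): 0.92400 × 0.92100 = 0.85100
Parallel ([0.78624] and [0.85100]): 1 − (1 − 0.78624)(1 − 0.85100) = 0.968

0.968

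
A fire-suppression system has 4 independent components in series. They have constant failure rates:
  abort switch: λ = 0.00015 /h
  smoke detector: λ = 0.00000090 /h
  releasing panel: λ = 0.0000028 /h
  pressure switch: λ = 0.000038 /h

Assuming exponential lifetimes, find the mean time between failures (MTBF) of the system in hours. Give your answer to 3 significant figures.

Series of exponential components: λ_sys = Σ λ_i
λ_sys = 0.00015 + 0.00000090 + 0.0000028 + 0.000038 = 1.9170e-04 /h
MTBF = 1 / λ_sys = 5220 h

5220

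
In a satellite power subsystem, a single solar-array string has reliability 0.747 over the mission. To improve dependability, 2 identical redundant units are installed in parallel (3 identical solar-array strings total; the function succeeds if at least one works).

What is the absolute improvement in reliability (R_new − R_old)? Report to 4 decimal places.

0.2368

R_before = 0.747
R_after = 1 − (1 − 0.747)^3 = 0.9838
ΔR = 0.9838 − 0.747 = 0.2368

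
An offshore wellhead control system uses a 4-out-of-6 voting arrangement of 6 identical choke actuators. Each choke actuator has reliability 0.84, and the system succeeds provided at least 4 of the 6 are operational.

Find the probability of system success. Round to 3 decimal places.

0.944

R = Σ_{i=4}^{6} C(6,i) p^i (1−p)^{6−i} with p = 0.84
C(6,4)·0.84^4·0.16^2 = 0.19118
C(6,5)·0.84^5·0.16^1 = 0.40148
C(6,6)·0.84^6·0.16^0 = 0.35130
Sum = 0.944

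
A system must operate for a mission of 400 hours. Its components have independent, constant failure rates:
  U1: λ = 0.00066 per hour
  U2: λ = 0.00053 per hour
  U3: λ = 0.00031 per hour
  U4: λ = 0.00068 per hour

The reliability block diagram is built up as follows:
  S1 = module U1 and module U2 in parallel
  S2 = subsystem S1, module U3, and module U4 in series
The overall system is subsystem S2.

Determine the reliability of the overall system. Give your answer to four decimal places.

R(U1) = exp(−0.00066 × 400) = 0.767974
R(U2) = exp(−0.00053 × 400) = 0.808965
R(U3) = exp(−0.00031 × 400) = 0.883380
R(U4) = exp(−0.00068 × 400) = 0.761854
Parallel (U1 and U2): 1 − (1 − 0.767974)(1 − 0.808965) = 0.955675
Series ([0.955675], U3, and U4): 0.955675 × 0.883380 × 0.761854 = 0.6432

0.6432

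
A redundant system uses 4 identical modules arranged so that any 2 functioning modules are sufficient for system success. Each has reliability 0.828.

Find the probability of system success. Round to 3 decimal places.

0.982

R = Σ_{i=2}^{4} C(4,i) p^i (1−p)^{4−i} with p = 0.828
C(4,2)·0.828^2·0.172^2 = 0.12169
C(4,3)·0.828^3·0.172^1 = 0.39055
C(4,4)·0.828^4·0.172^0 = 0.47003
Sum = 0.982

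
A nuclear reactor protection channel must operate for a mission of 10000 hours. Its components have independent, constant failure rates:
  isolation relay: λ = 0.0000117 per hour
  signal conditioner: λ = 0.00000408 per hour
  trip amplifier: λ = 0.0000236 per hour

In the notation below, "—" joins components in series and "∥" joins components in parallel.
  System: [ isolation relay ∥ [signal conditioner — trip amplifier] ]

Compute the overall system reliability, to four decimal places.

0.9733

R(isolation relay) = exp(−0.0000117 × 10000) = 0.889585
R(signal conditioner) = exp(−0.00000408 × 10000) = 0.960021
R(trip amplifier) = exp(−0.0000236 × 10000) = 0.789781
Series (signal conditioner and trip amplifier): 0.960021 × 0.789781 = 0.758206
Parallel (isolation relay and [0.758206]): 1 − (1 − 0.889585)(1 − 0.758206) = 0.9733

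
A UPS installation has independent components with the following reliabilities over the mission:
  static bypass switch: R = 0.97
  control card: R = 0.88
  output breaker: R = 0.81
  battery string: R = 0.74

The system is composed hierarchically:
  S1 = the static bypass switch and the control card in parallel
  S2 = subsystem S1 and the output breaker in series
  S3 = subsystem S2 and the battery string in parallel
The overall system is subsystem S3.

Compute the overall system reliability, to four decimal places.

0.9498

Parallel (static bypass switch and control card): 1 − (1 − 0.970000)(1 − 0.880000) = 0.996400
Series ([0.996400] and output breaker): 0.996400 × 0.810000 = 0.807084
Parallel ([0.807084] and battery string): 1 − (1 − 0.807084)(1 − 0.740000) = 0.9498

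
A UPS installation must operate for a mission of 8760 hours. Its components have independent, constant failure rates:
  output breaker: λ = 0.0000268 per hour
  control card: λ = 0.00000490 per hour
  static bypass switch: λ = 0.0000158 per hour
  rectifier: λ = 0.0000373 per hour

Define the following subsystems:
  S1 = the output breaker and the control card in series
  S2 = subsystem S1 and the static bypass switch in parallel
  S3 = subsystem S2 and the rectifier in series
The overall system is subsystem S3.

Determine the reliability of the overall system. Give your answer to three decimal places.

R(output breaker) = exp(−0.0000268 × 8760) = 0.79075
R(control card) = exp(−0.00000490 × 8760) = 0.95798
R(static bypass switch) = exp(−0.0000158 × 8760) = 0.87074
R(rectifier) = exp(−0.0000373 × 8760) = 0.72127
Series (output breaker and control card): 0.79075 × 0.95798 = 0.75752
Parallel ([0.75752] and static bypass switch): 1 − (1 − 0.75752)(1 − 0.87074) = 0.96866
Series ([0.96866] and rectifier): 0.96866 × 0.72127 = 0.699

0.699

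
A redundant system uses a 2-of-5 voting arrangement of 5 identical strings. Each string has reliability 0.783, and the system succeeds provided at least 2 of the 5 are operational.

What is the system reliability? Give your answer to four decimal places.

0.9908

R = Σ_{i=2}^{5} C(5,i) p^i (1−p)^{5−i} with p = 0.783
C(5,2)·0.783^2·0.217^3 = 0.062647
C(5,3)·0.783^3·0.217^2 = 0.226050
C(5,4)·0.783^4·0.217^1 = 0.407828
C(5,5)·0.783^5·0.217^0 = 0.294313
Sum = 0.9908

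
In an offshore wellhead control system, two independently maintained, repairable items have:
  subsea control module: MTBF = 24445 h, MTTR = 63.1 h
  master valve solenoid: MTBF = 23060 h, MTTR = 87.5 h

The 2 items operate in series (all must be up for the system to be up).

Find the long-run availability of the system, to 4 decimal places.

0.9937

A(subsea control module) = MTBF/(MTBF+MTTR) = 24445/(24445+63.1) = 0.997425
A(master valve solenoid) = MTBF/(MTBF+MTTR) = 23060/(23060+87.5) = 0.996220
Series availability: 0.997425 × 0.996220 = 0.9937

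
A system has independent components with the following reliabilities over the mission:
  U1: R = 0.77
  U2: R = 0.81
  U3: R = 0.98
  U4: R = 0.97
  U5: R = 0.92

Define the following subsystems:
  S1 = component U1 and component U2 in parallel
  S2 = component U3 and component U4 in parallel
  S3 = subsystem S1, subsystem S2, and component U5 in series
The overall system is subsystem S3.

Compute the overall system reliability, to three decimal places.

Parallel (U1 and U2): 1 − (1 − 0.77000)(1 − 0.81000) = 0.95630
Parallel (U3 and U4): 1 − (1 − 0.98000)(1 − 0.97000) = 0.99940
Series ([0.95630], [0.99940], and U5): 0.95630 × 0.99940 × 0.92000 = 0.879

0.879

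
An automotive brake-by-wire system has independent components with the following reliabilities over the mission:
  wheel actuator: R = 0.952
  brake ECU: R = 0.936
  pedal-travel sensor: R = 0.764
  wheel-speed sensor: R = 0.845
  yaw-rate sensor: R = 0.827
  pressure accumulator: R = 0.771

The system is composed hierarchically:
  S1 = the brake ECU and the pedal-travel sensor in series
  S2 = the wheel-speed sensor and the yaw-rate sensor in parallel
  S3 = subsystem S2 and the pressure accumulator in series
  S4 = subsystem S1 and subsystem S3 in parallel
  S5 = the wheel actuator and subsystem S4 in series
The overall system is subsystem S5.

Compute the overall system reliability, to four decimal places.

Series (brake ECU and pedal-travel sensor): 0.936000 × 0.764000 = 0.715104
Parallel (wheel-speed sensor and yaw-rate sensor): 1 − (1 − 0.845000)(1 − 0.827000) = 0.973185
Series ([0.973185] and pressure accumulator): 0.973185 × 0.771000 = 0.750326
Parallel ([0.715104] and [0.750326]): 1 − (1 − 0.715104)(1 − 0.750326) = 0.928869
Series (wheel actuator and [0.928869]): 0.952000 × 0.928869 = 0.8843

0.8843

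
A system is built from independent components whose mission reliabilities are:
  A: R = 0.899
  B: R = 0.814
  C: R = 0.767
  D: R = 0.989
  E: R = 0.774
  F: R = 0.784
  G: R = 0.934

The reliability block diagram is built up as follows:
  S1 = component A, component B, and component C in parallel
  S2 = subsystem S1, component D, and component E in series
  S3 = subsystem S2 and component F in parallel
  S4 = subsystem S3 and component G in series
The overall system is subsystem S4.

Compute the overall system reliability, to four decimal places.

Parallel (A, B, and C): 1 − (1 − 0.899000)(1 − 0.814000)(1 − 0.767000) = 0.995623
Series ([0.995623], D, and E): 0.995623 × 0.989000 × 0.774000 = 0.762135
Parallel ([0.762135] and F): 1 − (1 − 0.762135)(1 − 0.784000) = 0.948621
Series ([0.948621] and G): 0.948621 × 0.934000 = 0.8860

0.8860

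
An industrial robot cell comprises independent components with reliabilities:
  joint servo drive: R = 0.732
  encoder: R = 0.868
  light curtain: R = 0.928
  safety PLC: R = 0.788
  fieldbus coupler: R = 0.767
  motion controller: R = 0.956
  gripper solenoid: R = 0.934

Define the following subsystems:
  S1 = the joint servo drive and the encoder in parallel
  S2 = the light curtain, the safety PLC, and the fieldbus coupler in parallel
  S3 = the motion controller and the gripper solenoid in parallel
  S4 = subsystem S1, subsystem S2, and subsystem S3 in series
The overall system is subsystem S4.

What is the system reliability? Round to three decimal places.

0.958

Parallel (joint servo drive and encoder): 1 − (1 − 0.73200)(1 − 0.86800) = 0.96462
Parallel (light curtain, safety PLC, and fieldbus coupler): 1 − (1 − 0.92800)(1 − 0.78800)(1 − 0.76700) = 0.99644
Parallel (motion controller and gripper solenoid): 1 − (1 − 0.95600)(1 − 0.93400) = 0.99710
Series ([0.96462], [0.99644], and [0.99710]): 0.96462 × 0.99644 × 0.99710 = 0.958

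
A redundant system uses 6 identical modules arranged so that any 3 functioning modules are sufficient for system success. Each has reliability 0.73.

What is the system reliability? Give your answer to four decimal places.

R = Σ_{i=3}^{6} C(6,i) p^i (1−p)^{6−i} with p = 0.73
C(6,3)·0.73^3·0.27^3 = 0.153140
C(6,4)·0.73^4·0.27^2 = 0.310535
C(6,5)·0.73^5·0.27^1 = 0.335838
C(6,6)·0.73^6·0.27^0 = 0.151334
Sum = 0.9508

0.9508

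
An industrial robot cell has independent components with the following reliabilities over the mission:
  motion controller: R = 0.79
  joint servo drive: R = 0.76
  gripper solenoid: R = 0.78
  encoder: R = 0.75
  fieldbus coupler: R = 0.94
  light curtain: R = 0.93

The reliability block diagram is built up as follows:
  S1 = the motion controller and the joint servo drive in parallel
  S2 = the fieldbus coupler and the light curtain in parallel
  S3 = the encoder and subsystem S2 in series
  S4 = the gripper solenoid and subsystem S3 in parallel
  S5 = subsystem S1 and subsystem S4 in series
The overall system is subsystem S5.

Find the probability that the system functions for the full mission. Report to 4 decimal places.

Parallel (motion controller and joint servo drive): 1 − (1 − 0.790000)(1 − 0.760000) = 0.949600
Parallel (fieldbus coupler and light curtain): 1 − (1 − 0.940000)(1 − 0.930000) = 0.995800
Series (encoder and [0.995800]): 0.750000 × 0.995800 = 0.746850
Parallel (gripper solenoid and [0.746850]): 1 − (1 − 0.780000)(1 − 0.746850) = 0.944307
Series ([0.949600] and [0.944307]): 0.949600 × 0.944307 = 0.8967

0.8967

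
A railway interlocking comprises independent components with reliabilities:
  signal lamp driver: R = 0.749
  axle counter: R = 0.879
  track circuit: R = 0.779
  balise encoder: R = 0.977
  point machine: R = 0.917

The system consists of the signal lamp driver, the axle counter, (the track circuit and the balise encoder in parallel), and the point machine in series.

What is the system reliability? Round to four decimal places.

Parallel (track circuit and balise encoder): 1 − (1 − 0.779000)(1 − 0.977000) = 0.994917
Series (signal lamp driver, axle counter, [0.994917], and point machine): 0.749000 × 0.879000 × 0.994917 × 0.917000 = 0.6007

0.6007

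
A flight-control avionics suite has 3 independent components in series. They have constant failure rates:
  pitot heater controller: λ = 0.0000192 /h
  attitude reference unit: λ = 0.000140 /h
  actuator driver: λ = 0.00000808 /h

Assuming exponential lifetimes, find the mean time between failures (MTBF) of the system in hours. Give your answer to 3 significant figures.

Series of exponential components: λ_sys = Σ λ_i
λ_sys = 0.0000192 + 0.000140 + 0.00000808 = 1.6728e-04 /h
MTBF = 1 / λ_sys = 5980 h

5980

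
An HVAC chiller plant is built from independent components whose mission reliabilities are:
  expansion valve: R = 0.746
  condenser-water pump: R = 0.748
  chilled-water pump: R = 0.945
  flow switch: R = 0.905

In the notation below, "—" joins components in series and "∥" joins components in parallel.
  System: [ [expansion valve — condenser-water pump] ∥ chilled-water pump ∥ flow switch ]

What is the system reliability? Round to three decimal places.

0.998

Series (expansion valve and condenser-water pump): 0.74600 × 0.74800 = 0.55801
Parallel ([0.55801], chilled-water pump, and flow switch): 1 − (1 − 0.55801)(1 − 0.94500)(1 − 0.90500) = 0.998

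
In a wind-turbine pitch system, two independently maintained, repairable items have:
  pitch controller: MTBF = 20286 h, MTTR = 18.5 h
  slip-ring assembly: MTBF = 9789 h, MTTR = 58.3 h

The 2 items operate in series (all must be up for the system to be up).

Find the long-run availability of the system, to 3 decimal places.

0.993

A(pitch controller) = MTBF/(MTBF+MTTR) = 20286/(20286+18.5) = 0.999089
A(slip-ring assembly) = MTBF/(MTBF+MTTR) = 9789/(9789+58.3) = 0.994080
Series availability: 0.999089 × 0.994080 = 0.993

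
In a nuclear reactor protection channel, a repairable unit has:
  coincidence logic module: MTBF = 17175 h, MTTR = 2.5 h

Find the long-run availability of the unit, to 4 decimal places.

A(coincidence logic module) = MTBF/(MTBF+MTTR) = 17175/(17175+2.5) = 0.9999

0.9999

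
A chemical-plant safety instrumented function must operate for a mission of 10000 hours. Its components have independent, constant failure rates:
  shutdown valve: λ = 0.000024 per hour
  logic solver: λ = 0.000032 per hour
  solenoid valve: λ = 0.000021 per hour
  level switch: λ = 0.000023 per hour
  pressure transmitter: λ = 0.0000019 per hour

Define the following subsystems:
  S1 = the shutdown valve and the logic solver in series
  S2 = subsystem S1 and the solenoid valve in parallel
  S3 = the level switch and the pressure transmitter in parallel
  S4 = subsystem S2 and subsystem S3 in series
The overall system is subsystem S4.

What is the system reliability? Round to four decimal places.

0.9152

R(shutdown valve) = exp(−0.000024 × 10000) = 0.786628
R(logic solver) = exp(−0.000032 × 10000) = 0.726149
R(solenoid valve) = exp(−0.000021 × 10000) = 0.810584
R(level switch) = exp(−0.000023 × 10000) = 0.794534
R(pressure transmitter) = exp(−0.0000019 × 10000) = 0.981179
Series (shutdown valve and logic solver): 0.786628 × 0.726149 = 0.571209
Parallel ([0.571209] and solenoid valve): 1 − (1 − 0.571209)(1 − 0.810584) = 0.918780
Parallel (level switch and pressure transmitter): 1 − (1 − 0.794534)(1 − 0.981179) = 0.996133
Series ([0.918780] and [0.996133]): 0.918780 × 0.996133 = 0.9152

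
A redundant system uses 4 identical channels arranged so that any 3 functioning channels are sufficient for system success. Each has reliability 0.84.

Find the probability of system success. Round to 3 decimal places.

R = Σ_{i=3}^{4} C(4,i) p^i (1−p)^{4−i} with p = 0.84
C(4,3)·0.84^3·0.16^1 = 0.37933
C(4,4)·0.84^4·0.16^0 = 0.49787
Sum = 0.877

0.877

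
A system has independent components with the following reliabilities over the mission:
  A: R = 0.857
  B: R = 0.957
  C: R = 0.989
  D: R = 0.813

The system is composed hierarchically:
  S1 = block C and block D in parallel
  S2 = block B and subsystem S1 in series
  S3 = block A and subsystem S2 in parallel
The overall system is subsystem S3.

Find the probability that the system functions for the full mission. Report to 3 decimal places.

0.994

Parallel (C and D): 1 − (1 − 0.98900)(1 − 0.81300) = 0.99794
Series (B and [0.99794]): 0.95700 × 0.99794 = 0.95503
Parallel (A and [0.95503]): 1 − (1 − 0.85700)(1 − 0.95503) = 0.994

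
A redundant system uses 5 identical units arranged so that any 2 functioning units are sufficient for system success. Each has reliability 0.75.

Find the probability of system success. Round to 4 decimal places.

R = Σ_{i=2}^{5} C(5,i) p^i (1−p)^{5−i} with p = 0.75
C(5,2)·0.75^2·0.25^3 = 0.087891
C(5,3)·0.75^3·0.25^2 = 0.263672
C(5,4)·0.75^4·0.25^1 = 0.395508
C(5,5)·0.75^5·0.25^0 = 0.237305
Sum = 0.9844

0.9844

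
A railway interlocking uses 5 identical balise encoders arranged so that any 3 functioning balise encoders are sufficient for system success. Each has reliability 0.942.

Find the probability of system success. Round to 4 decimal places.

R = Σ_{i=3}^{5} C(5,i) p^i (1−p)^{5−i} with p = 0.942
C(5,3)·0.942^3·0.058^2 = 0.028120
C(5,4)·0.942^4·0.058^1 = 0.228350
C(5,5)·0.942^5·0.058^0 = 0.741745
Sum = 0.9982

0.9982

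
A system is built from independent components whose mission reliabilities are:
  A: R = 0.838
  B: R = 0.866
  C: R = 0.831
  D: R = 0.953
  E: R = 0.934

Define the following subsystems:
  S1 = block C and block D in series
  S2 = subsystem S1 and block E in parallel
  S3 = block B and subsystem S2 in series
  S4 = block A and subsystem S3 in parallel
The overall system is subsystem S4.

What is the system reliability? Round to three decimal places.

0.976

Series (C and D): 0.83100 × 0.95300 = 0.79194
Parallel ([0.79194] and E): 1 − (1 − 0.79194)(1 − 0.93400) = 0.98627
Series (B and [0.98627]): 0.86600 × 0.98627 = 0.85411
Parallel (A and [0.85411]): 1 − (1 − 0.83800)(1 − 0.85411) = 0.976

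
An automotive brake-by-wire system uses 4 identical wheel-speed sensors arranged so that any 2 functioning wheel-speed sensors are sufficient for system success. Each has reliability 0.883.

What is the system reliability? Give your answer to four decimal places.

R = Σ_{i=2}^{4} C(4,i) p^i (1−p)^{4−i} with p = 0.883
C(4,2)·0.883^2·0.117^2 = 0.064039
C(4,3)·0.883^3·0.117^1 = 0.322202
C(4,4)·0.883^4·0.117^0 = 0.607915
Sum = 0.9942

0.9942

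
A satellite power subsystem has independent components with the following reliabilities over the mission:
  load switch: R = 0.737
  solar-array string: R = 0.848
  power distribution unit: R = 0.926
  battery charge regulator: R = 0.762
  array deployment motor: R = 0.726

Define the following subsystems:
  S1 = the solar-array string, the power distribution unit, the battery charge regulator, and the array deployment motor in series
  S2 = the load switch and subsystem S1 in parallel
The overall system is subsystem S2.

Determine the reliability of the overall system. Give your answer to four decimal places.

0.8512

Series (solar-array string, power distribution unit, battery charge regulator, and array deployment motor): 0.848000 × 0.926000 × 0.762000 × 0.726000 = 0.434409
Parallel (load switch and [0.434409]): 1 − (1 − 0.737000)(1 − 0.434409) = 0.8512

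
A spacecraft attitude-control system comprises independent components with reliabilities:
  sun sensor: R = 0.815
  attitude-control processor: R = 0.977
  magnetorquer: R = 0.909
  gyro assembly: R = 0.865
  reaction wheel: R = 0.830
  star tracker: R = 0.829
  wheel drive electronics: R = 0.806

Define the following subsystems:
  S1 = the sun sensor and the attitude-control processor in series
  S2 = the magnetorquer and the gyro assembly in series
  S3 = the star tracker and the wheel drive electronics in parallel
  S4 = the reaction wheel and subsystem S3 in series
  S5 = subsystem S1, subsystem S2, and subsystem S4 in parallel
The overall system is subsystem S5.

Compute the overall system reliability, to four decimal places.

0.9914

Series (sun sensor and attitude-control processor): 0.815000 × 0.977000 = 0.796255
Series (magnetorquer and gyro assembly): 0.909000 × 0.865000 = 0.786285
Parallel (star tracker and wheel drive electronics): 1 − (1 − 0.829000)(1 − 0.806000) = 0.966826
Series (reaction wheel and [0.966826]): 0.830000 × 0.966826 = 0.802466
Parallel ([0.796255], [0.786285], and [0.802466]): 1 − (1 − 0.796255)(1 − 0.786285)(1 − 0.802466) = 0.9914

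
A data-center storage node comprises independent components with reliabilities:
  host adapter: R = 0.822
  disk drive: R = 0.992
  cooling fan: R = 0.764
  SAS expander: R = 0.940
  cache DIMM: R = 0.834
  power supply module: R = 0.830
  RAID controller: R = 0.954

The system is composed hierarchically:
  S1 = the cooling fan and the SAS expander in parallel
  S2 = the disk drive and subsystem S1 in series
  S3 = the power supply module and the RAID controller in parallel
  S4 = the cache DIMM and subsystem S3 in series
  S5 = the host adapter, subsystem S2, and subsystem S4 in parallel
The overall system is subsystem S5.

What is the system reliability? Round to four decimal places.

0.9993

Parallel (cooling fan and SAS expander): 1 − (1 − 0.764000)(1 − 0.940000) = 0.985840
Series (disk drive and [0.985840]): 0.992000 × 0.985840 = 0.977953
Parallel (power supply module and RAID controller): 1 − (1 − 0.830000)(1 − 0.954000) = 0.992180
Series (cache DIMM and [0.992180]): 0.834000 × 0.992180 = 0.827478
Parallel (host adapter, [0.977953], and [0.827478]): 1 − (1 − 0.822000)(1 − 0.977953)(1 − 0.827478) = 0.9993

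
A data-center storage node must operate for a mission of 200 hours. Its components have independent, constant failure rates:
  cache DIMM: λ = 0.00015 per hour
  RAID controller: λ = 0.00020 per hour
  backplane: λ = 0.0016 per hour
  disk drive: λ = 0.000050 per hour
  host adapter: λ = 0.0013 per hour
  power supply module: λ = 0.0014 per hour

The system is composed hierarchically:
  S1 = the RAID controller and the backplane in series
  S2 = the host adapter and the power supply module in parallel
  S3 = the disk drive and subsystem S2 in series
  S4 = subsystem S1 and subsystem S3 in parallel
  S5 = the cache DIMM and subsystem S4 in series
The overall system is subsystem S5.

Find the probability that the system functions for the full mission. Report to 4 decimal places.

0.9513

R(cache DIMM) = exp(−0.00015 × 200) = 0.970446
R(RAID controller) = exp(−0.00020 × 200) = 0.960789
R(backplane) = exp(−0.0016 × 200) = 0.726149
R(disk drive) = exp(−0.000050 × 200) = 0.990050
R(host adapter) = exp(−0.0013 × 200) = 0.771052
R(power supply module) = exp(−0.0014 × 200) = 0.755784
Series (RAID controller and backplane): 0.960789 × 0.726149 = 0.697676
Parallel (host adapter and power supply module): 1 − (1 − 0.771052)(1 − 0.755784) = 0.944087
Series (disk drive and [0.944087]): 0.990050 × 0.944087 = 0.934693
Parallel ([0.697676] and [0.934693]): 1 − (1 − 0.697676)(1 − 0.934693) = 0.980256
Series (cache DIMM and [0.980256]): 0.970446 × 0.980256 = 0.9513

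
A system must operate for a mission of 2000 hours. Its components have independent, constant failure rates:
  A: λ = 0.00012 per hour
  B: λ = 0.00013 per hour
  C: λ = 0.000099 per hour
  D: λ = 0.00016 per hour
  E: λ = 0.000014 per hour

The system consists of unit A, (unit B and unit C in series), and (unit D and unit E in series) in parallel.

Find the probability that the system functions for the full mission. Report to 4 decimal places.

0.9770

R(A) = exp(−0.00012 × 2000) = 0.786628
R(B) = exp(−0.00013 × 2000) = 0.771052
R(C) = exp(−0.000099 × 2000) = 0.820370
R(D) = exp(−0.00016 × 2000) = 0.726149
R(E) = exp(−0.000014 × 2000) = 0.972388
Series (B and C): 0.771052 × 0.820370 = 0.632548
Series (D and E): 0.726149 × 0.972388 = 0.706099
Parallel (A, [0.632548], and [0.706099]): 1 − (1 − 0.786628)(1 − 0.632548)(1 − 0.706099) = 0.9770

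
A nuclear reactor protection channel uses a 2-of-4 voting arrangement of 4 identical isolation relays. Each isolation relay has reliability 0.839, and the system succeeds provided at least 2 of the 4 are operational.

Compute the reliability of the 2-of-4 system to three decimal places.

0.985

R = Σ_{i=2}^{4} C(4,i) p^i (1−p)^{4−i} with p = 0.839
C(4,2)·0.839^2·0.161^2 = 0.10948
C(4,3)·0.839^3·0.161^1 = 0.38034
C(4,4)·0.839^4·0.161^0 = 0.49550
Sum = 0.985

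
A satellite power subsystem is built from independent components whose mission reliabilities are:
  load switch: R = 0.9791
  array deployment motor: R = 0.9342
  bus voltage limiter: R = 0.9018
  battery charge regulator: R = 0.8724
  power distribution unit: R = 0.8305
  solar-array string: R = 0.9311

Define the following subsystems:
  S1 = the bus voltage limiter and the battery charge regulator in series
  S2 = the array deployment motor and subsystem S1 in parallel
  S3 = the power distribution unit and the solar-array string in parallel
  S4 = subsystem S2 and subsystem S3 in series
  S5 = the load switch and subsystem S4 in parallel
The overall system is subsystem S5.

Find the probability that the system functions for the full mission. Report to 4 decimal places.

Series (bus voltage limiter and battery charge regulator): 0.901800 × 0.872400 = 0.786730
Parallel (array deployment motor and [0.786730]): 1 − (1 − 0.934200)(1 − 0.786730) = 0.985967
Parallel (power distribution unit and solar-array string): 1 − (1 − 0.830500)(1 − 0.931100) = 0.988321
Series ([0.985967] and [0.988321]): 0.985967 × 0.988321 = 0.974452
Parallel (load switch and [0.974452]): 1 − (1 − 0.979100)(1 − 0.974452) = 0.9995

0.9995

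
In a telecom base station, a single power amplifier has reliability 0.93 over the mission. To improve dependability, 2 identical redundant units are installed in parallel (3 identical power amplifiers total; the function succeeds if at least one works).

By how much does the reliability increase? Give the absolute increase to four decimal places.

0.0697

R_before = 0.93
R_after = 1 − (1 − 0.93)^3 = 0.9997
ΔR = 0.9997 − 0.93 = 0.0697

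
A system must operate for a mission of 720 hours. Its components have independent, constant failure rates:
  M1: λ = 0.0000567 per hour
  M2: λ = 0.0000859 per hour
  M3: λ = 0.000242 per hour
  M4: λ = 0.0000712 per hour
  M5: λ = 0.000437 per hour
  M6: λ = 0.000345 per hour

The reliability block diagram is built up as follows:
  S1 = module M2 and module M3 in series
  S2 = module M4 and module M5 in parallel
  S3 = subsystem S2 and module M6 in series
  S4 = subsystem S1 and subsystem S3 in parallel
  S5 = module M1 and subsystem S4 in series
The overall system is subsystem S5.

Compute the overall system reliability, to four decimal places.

0.9135

R(M1) = exp(−0.0000567 × 720) = 0.959998
R(M2) = exp(−0.0000859 × 720) = 0.940026
R(M3) = exp(−0.000242 × 720) = 0.840095
R(M4) = exp(−0.0000712 × 720) = 0.950028
R(M5) = exp(−0.000437 × 720) = 0.730052
R(M6) = exp(−0.000345 × 720) = 0.780048
Series (M2 and M3): 0.940026 × 0.840095 = 0.789711
Parallel (M4 and M5): 1 − (1 − 0.950028)(1 − 0.730052) = 0.986510
Series ([0.986510] and M6): 0.986510 × 0.780048 = 0.769525
Parallel ([0.789711] and [0.769525]): 1 − (1 − 0.789711)(1 − 0.769525) = 0.951534
Series (M1 and [0.951534]): 0.959998 × 0.951534 = 0.9135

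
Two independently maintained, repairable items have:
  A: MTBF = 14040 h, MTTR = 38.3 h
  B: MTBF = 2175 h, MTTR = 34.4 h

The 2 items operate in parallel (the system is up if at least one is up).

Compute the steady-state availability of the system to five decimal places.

0.99996

A(A) = MTBF/(MTBF+MTTR) = 14040/(14040+38.3) = 0.997280
A(B) = MTBF/(MTBF+MTTR) = 2175/(2175+34.4) = 0.984430
Parallel availability: 1 − (1 − 0.997280)(1 − 0.984430) = 0.99996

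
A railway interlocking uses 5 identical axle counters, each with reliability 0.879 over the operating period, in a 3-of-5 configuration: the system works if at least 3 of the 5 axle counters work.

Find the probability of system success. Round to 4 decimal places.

R = Σ_{i=3}^{5} C(5,i) p^i (1−p)^{5−i} with p = 0.879
C(5,3)·0.879^3·0.121^2 = 0.099435
C(5,4)·0.879^4·0.121^1 = 0.361169
C(5,5)·0.879^5·0.121^0 = 0.524740
Sum = 0.9853

0.9853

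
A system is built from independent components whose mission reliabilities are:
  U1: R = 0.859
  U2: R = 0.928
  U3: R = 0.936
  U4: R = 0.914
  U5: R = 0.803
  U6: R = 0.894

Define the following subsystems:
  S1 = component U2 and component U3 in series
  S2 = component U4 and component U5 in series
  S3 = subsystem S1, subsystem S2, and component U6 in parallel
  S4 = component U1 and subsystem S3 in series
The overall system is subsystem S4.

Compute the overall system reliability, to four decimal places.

Series (U2 and U3): 0.928000 × 0.936000 = 0.868608
Series (U4 and U5): 0.914000 × 0.803000 = 0.733942
Parallel ([0.868608], [0.733942], and U6): 1 − (1 − 0.868608)(1 − 0.733942)(1 − 0.894000) = 0.996294
Series (U1 and [0.996294]): 0.859000 × 0.996294 = 0.8558

0.8558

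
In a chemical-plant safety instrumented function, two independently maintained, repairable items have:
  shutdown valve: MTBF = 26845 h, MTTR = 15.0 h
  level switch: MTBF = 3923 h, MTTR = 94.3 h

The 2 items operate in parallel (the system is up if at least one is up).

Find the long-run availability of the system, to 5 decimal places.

0.99999

A(shutdown valve) = MTBF/(MTBF+MTTR) = 26845/(26845+15.0) = 0.999442
A(level switch) = MTBF/(MTBF+MTTR) = 3923/(3923+94.3) = 0.976527
Parallel availability: 1 − (1 − 0.999442)(1 − 0.976527) = 0.99999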